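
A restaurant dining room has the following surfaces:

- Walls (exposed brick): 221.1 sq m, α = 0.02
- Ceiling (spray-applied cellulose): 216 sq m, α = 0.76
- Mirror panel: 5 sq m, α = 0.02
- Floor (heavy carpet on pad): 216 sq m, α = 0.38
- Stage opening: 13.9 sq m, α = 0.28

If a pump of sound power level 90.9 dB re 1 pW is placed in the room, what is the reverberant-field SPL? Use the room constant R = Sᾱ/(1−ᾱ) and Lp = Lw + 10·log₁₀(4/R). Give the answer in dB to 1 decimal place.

Σ(Sᵢαᵢ) = 221.1×0.02 + 216×0.76 + 5×0.02 + 216×0.38 + 13.9×0.28 = 254.654; total area S = 672.0 sq m.
ᾱ = 0.3789, so room constant R = A/(1−ᾱ) = 410.005 sq m.
Lp = Lw + 10 log₁₀(4/R) = 90.9 -20.11 = 70.8 dB.

70.8 dB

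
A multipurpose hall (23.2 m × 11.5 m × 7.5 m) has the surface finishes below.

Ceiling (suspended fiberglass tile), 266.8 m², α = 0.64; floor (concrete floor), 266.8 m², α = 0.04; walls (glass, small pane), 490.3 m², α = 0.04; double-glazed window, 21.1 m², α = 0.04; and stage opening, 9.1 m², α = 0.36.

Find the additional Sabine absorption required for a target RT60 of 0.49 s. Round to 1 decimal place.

Equivalent absorption area: A₁ = 266.8*0.64 + 266.8*0.04 + 490.3*0.04 + 21.1*0.04 + 9.1*0.36 = 205.156 m².
V = 2001 m³. Required absorption A₂ = 0.161 × 2001 / 0.49 = 657.471 sabins.
Shortfall: 657.471 − 205.156 = 452.3 sabins.

452.3 sabins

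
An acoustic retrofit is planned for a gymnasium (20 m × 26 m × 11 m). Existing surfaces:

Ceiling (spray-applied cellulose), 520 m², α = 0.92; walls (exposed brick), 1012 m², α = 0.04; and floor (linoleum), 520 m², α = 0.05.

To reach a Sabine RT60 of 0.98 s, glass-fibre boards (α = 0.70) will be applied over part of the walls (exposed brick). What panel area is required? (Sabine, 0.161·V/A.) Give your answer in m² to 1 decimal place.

598.2

Summing Sᵢαᵢ: 478.400 + 40.480 + 26.000 → A₁ = 544.880 sabins.
Required A₂ = 0.161·5720/0.98 = 939.714 sabins.
Absorption to add: 939.714 − 544.880 = 394.834 sabins.
Net gain per m²: Δα = 0.70 − 0.04 = 0.66.
Panel area = 394.834 / 0.66 = 598.2 m².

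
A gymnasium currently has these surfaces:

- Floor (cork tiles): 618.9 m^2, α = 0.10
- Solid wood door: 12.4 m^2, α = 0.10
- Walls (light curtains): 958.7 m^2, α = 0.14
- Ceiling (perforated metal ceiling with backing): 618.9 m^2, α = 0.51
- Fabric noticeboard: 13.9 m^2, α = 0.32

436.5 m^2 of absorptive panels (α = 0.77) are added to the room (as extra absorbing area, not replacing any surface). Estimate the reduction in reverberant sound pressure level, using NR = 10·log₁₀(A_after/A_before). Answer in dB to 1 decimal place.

Total absorption A_before = 618.9*0.10 + 12.4*0.10 + 958.7*0.14 + 618.9*0.51 + 13.9*0.32
  = 61.890 + 1.240 + 134.218 + 315.639 + 4.448 = 517.435 m^2 sabins.
Added absorption = 436.5 × 0.77 = 336.105 sabins.
New total A_after = 853.540 sabins.
NR = 10·log₁₀(853.540/517.435) = 2.2 dB.

2.2 dB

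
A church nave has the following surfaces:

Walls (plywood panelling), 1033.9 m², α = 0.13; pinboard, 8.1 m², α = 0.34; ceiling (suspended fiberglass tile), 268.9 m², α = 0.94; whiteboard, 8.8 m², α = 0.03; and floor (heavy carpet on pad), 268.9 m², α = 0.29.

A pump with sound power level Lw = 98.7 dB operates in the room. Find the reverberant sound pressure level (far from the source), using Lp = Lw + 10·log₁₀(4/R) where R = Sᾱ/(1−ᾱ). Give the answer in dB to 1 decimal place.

76.5 dB

Σ(Sᵢαᵢ) = 1033.9·0.13 + 8.1·0.34 + 268.9·0.94 + 8.8·0.03 + 268.9·0.29 = 468.172; total area S = 1588.6 m².
ᾱ = 468.172/1588.6 = 0.2947; R = Sᾱ/(1−ᾱ) = 468.172/(1−0.2947) = 663.791 m².
Lp = Lw + 10 log₁₀(4/R) = 98.7 -22.20 = 76.5 dB.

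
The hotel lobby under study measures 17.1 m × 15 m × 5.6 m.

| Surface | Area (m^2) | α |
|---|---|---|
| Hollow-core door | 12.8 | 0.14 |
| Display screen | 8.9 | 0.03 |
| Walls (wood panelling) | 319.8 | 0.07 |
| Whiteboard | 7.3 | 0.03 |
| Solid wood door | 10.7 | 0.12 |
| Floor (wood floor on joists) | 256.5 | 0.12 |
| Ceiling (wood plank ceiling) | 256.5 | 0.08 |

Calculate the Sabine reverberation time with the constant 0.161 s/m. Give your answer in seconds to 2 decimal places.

2.99 s

Summing Sᵢαᵢ: 1.792 + 0.267 + 22.386 + 0.219 + 1.284 + 30.780 + 20.520 → A = 77.248 sabins.
Room volume: 1436.4 m³.
Sabine: RT60 = 0.161 × 1436.4 / 77.248 = 2.99 s.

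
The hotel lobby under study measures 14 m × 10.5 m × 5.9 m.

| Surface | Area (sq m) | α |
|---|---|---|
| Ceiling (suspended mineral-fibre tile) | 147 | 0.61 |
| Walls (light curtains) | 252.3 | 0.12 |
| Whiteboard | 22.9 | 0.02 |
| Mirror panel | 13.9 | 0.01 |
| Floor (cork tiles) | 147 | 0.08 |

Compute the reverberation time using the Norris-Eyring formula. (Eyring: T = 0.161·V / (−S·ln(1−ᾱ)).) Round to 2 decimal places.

0.93 s

S = Σ Sᵢ = 583.1 sq m.
Absorption A = 147·0.61 + 252.3·0.12 + 22.9·0.02 + 13.9·0.01 + 147·0.08 = 132.303 sabins.
Mean coefficient ᾱ = A/S = 0.2269.
−S·ln(1−ᾱ) = −583.1 × ln(1 − 0.2269) = 150.059.
V = 14 × 10.5 × 5.9 = 867.3 m³.
RT60 = 0.161 × 867.3 / 150.059 = 0.93 s.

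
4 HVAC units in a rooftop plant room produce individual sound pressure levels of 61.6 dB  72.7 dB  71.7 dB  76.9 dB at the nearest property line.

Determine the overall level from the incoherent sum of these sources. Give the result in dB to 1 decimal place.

79.2 dB

Sum in the linear (power) domain: Σ 10^(Lᵢ/10) = 10^(61.6/10) + 10^(72.7/10) + 10^(71.7/10) + 10^(76.9/10) = 8.384e+07.
Back to dB: 10·log₁₀ Σ = 79.2 dB.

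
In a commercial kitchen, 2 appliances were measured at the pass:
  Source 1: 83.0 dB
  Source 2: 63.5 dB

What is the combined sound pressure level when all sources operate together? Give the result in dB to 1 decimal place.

Sum in the linear (power) domain: Σ 10^(Lᵢ/10) = 10^(83.0/10) + 10^(63.5/10) = 2.018e+08.
L_total = 10·log₁₀(2.018e+08) = 83.0 dB.

83.0 dB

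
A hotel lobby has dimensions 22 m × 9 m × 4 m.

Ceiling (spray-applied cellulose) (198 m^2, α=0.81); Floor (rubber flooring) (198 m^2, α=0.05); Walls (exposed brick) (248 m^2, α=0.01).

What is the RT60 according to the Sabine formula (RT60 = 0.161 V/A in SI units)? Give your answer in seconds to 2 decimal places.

A = Σ Sᵢαᵢ = 198·0.81 + 198·0.05 + 248·0.01 = 172.760 sabins.
Volume V = 22 × 9 × 4 = 792 m³.
T = 0.161 V/A = 0.161·792/172.760 = 0.74 s.

0.74 seconds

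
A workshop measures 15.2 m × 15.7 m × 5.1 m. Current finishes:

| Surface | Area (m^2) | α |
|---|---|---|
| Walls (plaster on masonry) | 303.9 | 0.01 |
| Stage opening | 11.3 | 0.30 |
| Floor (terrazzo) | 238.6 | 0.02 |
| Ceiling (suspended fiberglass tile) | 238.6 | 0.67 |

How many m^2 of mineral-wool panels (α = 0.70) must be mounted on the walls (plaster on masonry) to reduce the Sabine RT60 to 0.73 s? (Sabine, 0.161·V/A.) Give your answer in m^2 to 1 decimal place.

141.1

Summing Sᵢαᵢ: 3.039 + 3.390 + 4.772 + 159.862 → A₁ = 171.063 sabins.
V = 1217.064 m³. Target absorption A₂ = 0.161 × 1217.064 / 0.73 = 268.421 sabins.
ΔA needed = 268.421 − 171.063 = 97.358 sabins.
Net gain per m^2: Δα = 0.70 − 0.01 = 0.69.
Panel area = 97.358 / 0.69 = 141.1 m^2.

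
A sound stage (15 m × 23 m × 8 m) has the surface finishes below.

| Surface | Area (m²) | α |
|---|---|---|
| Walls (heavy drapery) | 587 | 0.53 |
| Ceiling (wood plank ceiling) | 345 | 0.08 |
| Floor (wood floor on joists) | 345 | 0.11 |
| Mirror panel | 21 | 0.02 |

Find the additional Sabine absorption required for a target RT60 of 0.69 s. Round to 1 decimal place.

266.9 sabins

Total absorption A₁ = 587·0.53 + 345·0.08 + 345·0.11 + 21·0.02
  = 311.110 + 27.600 + 37.950 + 0.420 = 377.080 m² sabins.
Target A₂ = 0.161·2760/0.69 = 644.000 sabins (V = 2760 m³).
ΔA = A₂ − A₁ = 644.000 − 377.080 = 266.9 sabins.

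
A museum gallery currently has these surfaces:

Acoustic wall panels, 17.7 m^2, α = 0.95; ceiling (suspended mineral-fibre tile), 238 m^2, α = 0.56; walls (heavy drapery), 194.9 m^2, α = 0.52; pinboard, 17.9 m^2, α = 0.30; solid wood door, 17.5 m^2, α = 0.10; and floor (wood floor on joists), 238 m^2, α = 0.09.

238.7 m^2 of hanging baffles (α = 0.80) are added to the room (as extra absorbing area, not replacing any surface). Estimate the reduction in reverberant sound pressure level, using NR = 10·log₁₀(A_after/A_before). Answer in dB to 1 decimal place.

Equivalent absorption area: A_before = 17.7·0.95 + 238·0.56 + 194.9·0.52 + 17.9·0.30 + 17.5·0.10 + 238·0.09 = 279.983 m^2.
Added absorption = 238.7 × 0.80 = 190.960 sabins.
A_after = 279.983 + 190.960 = 470.943 sabins.
Reduction = 10 log₁₀(A_after/A_before) = 10 log₁₀(1.6820) = 2.3 dB.

2.3 dB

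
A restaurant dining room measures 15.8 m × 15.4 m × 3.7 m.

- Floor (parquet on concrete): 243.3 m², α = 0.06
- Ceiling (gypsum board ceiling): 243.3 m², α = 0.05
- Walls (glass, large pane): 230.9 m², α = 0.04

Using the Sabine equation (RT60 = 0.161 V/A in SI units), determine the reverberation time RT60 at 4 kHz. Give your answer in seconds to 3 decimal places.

4.026 sec

Total absorption A = 243.3*0.06 + 243.3*0.05 + 230.9*0.04
  = 14.598 + 12.165 + 9.236 = 35.999 m² sabins.
Room volume: 900.284 m³.
T = 0.161 V/A = 0.161·900.284/35.999 = 4.026 s.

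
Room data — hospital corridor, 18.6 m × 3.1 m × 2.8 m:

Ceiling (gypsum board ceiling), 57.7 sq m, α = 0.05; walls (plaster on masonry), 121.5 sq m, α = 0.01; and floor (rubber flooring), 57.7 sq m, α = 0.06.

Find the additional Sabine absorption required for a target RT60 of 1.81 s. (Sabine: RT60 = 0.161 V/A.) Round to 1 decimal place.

Equivalent absorption area: A₁ = 57.7×0.05 + 121.5×0.01 + 57.7×0.06 = 7.562 sq m.
For T = 1.81 s, need A₂ = 0.161·V/T = 0.161·161.448/1.81 = 14.361 sabins.
Shortfall: 14.361 − 7.562 = 6.8 sabins.

6.8 sabins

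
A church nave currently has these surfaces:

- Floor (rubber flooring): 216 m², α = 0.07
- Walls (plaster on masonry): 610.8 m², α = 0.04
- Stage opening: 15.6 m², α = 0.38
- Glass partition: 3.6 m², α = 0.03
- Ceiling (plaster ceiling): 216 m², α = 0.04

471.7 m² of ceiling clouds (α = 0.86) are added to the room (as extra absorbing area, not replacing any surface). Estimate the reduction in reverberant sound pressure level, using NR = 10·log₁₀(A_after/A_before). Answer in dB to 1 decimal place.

Summing Sᵢαᵢ: 15.120 + 24.432 + 5.928 + 0.108 + 8.640 → A_before = 54.228 sabins.
Added absorption = 471.7 × 0.86 = 405.662 sabins.
A_after = 54.228 + 405.662 = 459.890 sabins.
NR = 10·log₁₀(459.890/54.228) = 9.3 dB.

9.3 dB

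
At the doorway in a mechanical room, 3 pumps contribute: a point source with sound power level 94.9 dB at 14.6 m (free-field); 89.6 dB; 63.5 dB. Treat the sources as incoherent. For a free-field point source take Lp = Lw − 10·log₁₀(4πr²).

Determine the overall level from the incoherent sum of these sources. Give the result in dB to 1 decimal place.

89.6 dB

Source at 14.6 m: Lp = 94.9 − 10·log₁₀(4π·14.6²) = 94.9 − 10·log₁₀(2678.648) = 60.6 dB.
Converting to relative power and adding: 10^(60.6/10) + 10^(89.6/10) + 10^(63.5/10) = 9.154e+08.
Back to dB: 10·log₁₀ Σ = 89.6 dB.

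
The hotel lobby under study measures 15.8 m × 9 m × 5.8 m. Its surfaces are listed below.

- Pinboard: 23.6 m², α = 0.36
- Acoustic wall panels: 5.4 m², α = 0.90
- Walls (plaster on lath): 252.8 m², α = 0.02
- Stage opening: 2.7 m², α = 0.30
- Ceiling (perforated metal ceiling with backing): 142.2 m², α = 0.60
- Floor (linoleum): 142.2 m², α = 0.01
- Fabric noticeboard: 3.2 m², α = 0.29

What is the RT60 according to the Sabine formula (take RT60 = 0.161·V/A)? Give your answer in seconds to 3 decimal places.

Summing Sᵢαᵢ: 8.496 + 4.860 + 5.056 + 0.810 + 85.320 + 1.422 + 0.928 → A = 106.892 sabins.
Volume V = 15.8 × 9 × 5.8 = 824.76 m³.
Sabine: RT60 = 0.161 × 824.76 / 106.892 = 1.242 s.

1.242 s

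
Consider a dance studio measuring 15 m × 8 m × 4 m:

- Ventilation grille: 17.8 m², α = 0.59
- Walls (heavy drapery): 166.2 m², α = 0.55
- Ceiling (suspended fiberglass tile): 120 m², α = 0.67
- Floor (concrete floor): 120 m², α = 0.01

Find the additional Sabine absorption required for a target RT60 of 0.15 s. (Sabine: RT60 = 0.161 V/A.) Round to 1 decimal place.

Summing Sᵢαᵢ: 10.502 + 91.410 + 80.400 + 1.200 → A₁ = 183.512 sabins.
Target A₂ = 0.161·480/0.15 = 515.200 sabins (V = 480 m³).
Shortfall: 515.200 − 183.512 = 331.7 sabins.

331.7 sabins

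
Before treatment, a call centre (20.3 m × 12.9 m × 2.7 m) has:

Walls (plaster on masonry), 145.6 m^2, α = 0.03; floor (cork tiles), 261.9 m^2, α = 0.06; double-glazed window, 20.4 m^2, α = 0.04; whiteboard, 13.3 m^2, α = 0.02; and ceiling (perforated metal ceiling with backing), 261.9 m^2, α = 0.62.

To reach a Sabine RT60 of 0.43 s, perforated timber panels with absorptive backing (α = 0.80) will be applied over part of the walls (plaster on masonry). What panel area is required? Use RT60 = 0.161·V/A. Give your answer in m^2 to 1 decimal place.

Equivalent absorption area: A₁ = 145.6*0.03 + 261.9*0.06 + 20.4*0.04 + 13.3*0.02 + 261.9*0.62 = 183.542 m^2.
Required A₂ = 0.161·707.049/0.43 = 264.732 sabins.
ΔA needed = 264.732 − 183.542 = 81.190 sabins.
Each m^2 of panel replacing the walls (plaster on masonry) adds (0.80 − 0.03) = 0.77 sabins.
Area = ΔA/Δα = 81.190/0.77 = 105.4 m^2.

105.4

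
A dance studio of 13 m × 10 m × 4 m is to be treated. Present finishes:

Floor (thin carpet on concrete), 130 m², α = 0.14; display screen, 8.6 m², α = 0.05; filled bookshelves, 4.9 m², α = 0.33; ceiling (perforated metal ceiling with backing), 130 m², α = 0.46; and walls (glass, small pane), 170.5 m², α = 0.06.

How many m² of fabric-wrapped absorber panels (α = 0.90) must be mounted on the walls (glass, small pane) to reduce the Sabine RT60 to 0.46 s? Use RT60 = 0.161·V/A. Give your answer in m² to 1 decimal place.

109.2

A₁ = Σ Sᵢαᵢ = 130×0.14 + 8.6×0.05 + 4.9×0.33 + 130×0.46 + 170.5×0.06 = 90.277 sabins.
V = 520 m³. Target absorption A₂ = 0.161 × 520 / 0.46 = 182.000 sabins.
ΔA needed = 182.000 − 90.277 = 91.723 sabins.
Each m² of panel replacing the walls (glass, small pane) adds (0.90 − 0.06) = 0.84 sabins.
Panel area = 91.723 / 0.84 = 109.2 m².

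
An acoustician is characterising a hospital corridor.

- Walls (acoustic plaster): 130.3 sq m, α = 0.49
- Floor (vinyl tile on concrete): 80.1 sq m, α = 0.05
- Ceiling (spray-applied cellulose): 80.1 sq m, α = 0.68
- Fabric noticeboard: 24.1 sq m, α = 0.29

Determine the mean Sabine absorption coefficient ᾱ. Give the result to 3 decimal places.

0.411

S = Σ Sᵢ = 130.3 + 80.1 + 80.1 + 24.1 = 314.6 sq m.
Σ(Sᵢαᵢ) = 130.3×0.49 + 80.1×0.05 + 80.1×0.68 + 24.1×0.29 = 129.309.
ᾱ = 129.309 / 314.6 = 0.411.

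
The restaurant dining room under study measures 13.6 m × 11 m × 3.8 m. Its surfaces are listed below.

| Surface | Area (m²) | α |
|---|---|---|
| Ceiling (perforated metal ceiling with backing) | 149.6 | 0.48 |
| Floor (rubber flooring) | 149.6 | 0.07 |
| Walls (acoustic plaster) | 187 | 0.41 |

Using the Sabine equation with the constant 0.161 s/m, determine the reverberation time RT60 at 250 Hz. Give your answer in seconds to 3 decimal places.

Equivalent absorption area: A = 149.6×0.48 + 149.6×0.07 + 187×0.41 = 158.950 m².
V = 13.6·11·3.8 = 568.48 m³.
T = 0.161 V/A = 0.161·568.48/158.950 = 0.576 s.

0.576 seconds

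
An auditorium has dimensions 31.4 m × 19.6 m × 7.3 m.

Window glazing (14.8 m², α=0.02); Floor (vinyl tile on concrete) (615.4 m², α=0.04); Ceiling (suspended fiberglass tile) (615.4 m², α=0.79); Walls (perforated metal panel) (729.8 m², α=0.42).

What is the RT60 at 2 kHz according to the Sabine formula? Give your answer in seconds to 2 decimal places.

0.88 sec

Total absorption A = 14.8*0.02 + 615.4*0.04 + 615.4*0.79 + 729.8*0.42
  = 0.296 + 24.616 + 486.166 + 306.516 = 817.594 m² sabins.
Volume V = 31.4 × 19.6 × 7.3 = 4492.712 m³.
Sabine: RT60 = 0.161 × 4492.712 / 817.594 = 0.88 s.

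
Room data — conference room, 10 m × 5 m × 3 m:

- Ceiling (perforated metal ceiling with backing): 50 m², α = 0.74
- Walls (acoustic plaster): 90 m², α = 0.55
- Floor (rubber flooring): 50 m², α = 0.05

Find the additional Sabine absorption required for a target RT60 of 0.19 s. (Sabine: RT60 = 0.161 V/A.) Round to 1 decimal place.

38.1 sabins

Summing Sᵢαᵢ: 37.000 + 49.500 + 2.500 → A₁ = 89.000 sabins.
For T = 0.19 s, need A₂ = 0.161·V/T = 0.161·150/0.19 = 127.105 sabins.
Shortfall: 127.105 − 89.000 = 38.1 sabins.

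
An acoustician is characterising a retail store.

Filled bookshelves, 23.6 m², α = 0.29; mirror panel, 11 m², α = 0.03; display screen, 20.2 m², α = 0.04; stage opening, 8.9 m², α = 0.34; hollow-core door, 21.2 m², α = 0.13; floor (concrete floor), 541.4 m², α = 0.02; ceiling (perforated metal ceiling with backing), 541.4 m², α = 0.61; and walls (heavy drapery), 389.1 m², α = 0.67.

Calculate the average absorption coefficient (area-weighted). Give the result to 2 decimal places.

Total surface area S = 1556.8 m².
Weighted sum Σ Sα = 615.543.
ᾱ = A/S = 0.40.

0.40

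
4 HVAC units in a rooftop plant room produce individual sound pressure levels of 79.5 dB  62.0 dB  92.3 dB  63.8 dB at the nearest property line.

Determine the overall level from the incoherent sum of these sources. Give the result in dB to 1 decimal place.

Σ 10^(Lᵢ/10) = 1.791e+09.
Back to dB: 10·log₁₀ Σ = 92.5 dB.

92.5 dB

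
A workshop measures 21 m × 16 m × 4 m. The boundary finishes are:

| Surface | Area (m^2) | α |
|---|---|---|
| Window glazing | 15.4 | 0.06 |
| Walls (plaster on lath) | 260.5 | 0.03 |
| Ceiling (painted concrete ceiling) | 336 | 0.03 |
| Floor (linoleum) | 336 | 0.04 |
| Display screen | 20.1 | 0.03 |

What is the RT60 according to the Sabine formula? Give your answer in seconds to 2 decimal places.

6.58 s

Summing Sᵢαᵢ: 0.924 + 7.815 + 10.080 + 13.440 + 0.603 → A = 32.862 sabins.
Volume V = 21 × 16 × 4 = 1344 m³.
RT60 = 0.161 · V / A = 0.161 × 1344 / 32.862 = 6.58 s.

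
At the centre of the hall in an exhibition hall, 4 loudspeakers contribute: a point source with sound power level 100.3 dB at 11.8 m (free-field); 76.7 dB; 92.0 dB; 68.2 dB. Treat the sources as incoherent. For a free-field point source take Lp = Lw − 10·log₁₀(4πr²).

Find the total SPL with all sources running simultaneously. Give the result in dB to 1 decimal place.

Source at 11.8 m: Lp = 100.3 − 10·log₁₀(4π·11.8²) = 100.3 − 10·log₁₀(1749.741) = 67.9 dB.
Sum in the linear (power) domain: Σ 10^(Lᵢ/10) = 10^(67.9/10) + 10^(76.7/10) + 10^(92.0/10) + 10^(68.2/10) = 1.644e+09.
Combined level = 10 log₁₀(1.644e+09) = 92.2 dB.

92.2 dB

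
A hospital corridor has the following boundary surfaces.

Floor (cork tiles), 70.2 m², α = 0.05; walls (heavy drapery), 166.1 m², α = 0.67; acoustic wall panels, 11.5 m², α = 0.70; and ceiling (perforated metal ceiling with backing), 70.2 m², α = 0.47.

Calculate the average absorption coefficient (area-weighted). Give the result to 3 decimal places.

Total surface area S = 318.0 m².
Σ(Sᵢαᵢ) = 70.2·0.05 + 166.1·0.67 + 11.5·0.70 + 70.2·0.47 = 155.841.
ᾱ = A/S = 0.490.

0.490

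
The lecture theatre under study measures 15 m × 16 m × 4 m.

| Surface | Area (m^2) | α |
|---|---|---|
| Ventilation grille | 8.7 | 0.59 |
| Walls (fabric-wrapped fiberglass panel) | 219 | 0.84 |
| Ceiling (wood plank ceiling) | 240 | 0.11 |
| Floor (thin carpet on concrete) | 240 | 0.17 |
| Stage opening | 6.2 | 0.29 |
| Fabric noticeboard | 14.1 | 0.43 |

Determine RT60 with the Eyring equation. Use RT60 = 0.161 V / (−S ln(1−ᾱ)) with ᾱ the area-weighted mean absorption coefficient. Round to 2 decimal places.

S = Σ Sᵢ = 728.0 m^2.
Σ(Sᵢαᵢ) = 8.7·0.59 + 219·0.84 + 240·0.11 + 240·0.17 + 6.2·0.29 + 14.1·0.43 = 264.154.
ᾱ = 264.154 / 728.0 = 0.3628.
Eyring denominator: −S ln(1−ᾱ) = 328.089.
V = 15 × 16 × 4 = 960 m³.
RT60 = 0.161 × 960 / 328.089 = 0.47 s.

0.47 seconds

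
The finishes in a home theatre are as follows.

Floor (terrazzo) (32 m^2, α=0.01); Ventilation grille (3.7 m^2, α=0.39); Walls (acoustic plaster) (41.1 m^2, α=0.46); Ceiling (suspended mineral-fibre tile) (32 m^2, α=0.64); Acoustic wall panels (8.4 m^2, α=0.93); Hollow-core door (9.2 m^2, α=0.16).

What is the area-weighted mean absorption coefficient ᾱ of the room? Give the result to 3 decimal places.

Total surface area S = 126.4 m^2.
Weighted sum Σ Sα = 50.433.
ᾱ = A/S = 0.399.

0.399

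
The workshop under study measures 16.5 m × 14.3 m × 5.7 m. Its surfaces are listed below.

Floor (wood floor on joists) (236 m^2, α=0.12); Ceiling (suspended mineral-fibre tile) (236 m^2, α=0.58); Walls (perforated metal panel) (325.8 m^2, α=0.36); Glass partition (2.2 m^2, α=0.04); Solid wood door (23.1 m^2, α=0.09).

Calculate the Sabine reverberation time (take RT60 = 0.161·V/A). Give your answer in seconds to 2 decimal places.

0.76 s

Equivalent absorption area: A = 236×0.12 + 236×0.58 + 325.8×0.36 + 2.2×0.04 + 23.1×0.09 = 284.655 m^2.
V = 16.5·14.3·5.7 = 1344.915 m³.
T = 0.161 V/A = 0.161·1344.915/284.655 = 0.76 s.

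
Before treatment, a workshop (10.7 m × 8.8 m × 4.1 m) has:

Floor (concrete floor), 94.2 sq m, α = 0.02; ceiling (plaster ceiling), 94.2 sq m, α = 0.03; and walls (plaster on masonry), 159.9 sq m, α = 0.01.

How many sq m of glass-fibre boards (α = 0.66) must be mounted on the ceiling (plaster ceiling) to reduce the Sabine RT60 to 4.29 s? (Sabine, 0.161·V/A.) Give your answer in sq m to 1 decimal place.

13.0

Summing Sᵢαᵢ: 1.884 + 2.826 + 1.599 → A₁ = 6.309 sabins.
Required A₂ = 0.161·386.056/4.29 = 14.488 sabins.
ΔA needed = 14.488 − 6.309 = 8.179 sabins.
Net gain per sq m: Δα = 0.66 − 0.03 = 0.63.
Area = ΔA/Δα = 8.179/0.63 = 13.0 sq m.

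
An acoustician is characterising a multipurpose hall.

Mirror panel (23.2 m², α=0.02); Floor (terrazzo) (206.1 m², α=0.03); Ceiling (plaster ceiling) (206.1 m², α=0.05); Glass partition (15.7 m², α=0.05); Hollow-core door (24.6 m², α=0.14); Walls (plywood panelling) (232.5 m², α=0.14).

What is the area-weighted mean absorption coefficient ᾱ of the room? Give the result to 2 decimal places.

0.08

Total surface area S = 708.2 m².
Weighted sum Σ Sα = 53.731.
ᾱ = 53.731 / 708.2 = 0.08.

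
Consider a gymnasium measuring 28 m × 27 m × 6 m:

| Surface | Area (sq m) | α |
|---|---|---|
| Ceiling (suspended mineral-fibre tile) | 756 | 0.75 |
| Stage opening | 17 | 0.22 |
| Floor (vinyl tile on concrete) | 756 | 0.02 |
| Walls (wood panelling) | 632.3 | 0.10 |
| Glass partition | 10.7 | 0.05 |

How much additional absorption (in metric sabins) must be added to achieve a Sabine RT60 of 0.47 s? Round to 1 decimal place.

904.2 sabins

Total absorption A₁ = 756*0.75 + 17*0.22 + 756*0.02 + 632.3*0.10 + 10.7*0.05
  = 567.000 + 3.740 + 15.120 + 63.230 + 0.535 = 649.625 sq m sabins.
For T = 0.47 s, need A₂ = 0.161·V/T = 0.161·4536/0.47 = 1553.821 sabins.
Shortfall: 1553.821 − 649.625 = 904.2 sabins.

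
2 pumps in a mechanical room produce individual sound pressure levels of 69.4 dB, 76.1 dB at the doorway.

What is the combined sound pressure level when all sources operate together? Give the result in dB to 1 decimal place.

76.9 dB

Converting to relative power and adding: 10^(69.4/10) + 10^(76.1/10) = 4.945e+07.
Combined level = 10 log₁₀(4.945e+07) = 76.9 dB.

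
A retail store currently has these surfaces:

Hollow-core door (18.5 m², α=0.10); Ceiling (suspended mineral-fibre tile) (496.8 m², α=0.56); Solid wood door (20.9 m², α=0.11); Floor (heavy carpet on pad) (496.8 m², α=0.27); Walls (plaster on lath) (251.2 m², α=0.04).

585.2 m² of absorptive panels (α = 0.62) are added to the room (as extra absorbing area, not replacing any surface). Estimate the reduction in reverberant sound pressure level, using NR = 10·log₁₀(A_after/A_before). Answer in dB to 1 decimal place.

2.7 dB

Total absorption A_before = 18.5×0.10 + 496.8×0.56 + 20.9×0.11 + 496.8×0.27 + 251.2×0.04
  = 1.850 + 278.208 + 2.299 + 134.136 + 10.048 = 426.541 m² sabins.
Treatment contributes 585.2·0.62 = 362.824 sabins.
A_after = 426.541 + 362.824 = 789.365 sabins.
Reduction = 10 log₁₀(A_after/A_before) = 10 log₁₀(1.8506) = 2.7 dB.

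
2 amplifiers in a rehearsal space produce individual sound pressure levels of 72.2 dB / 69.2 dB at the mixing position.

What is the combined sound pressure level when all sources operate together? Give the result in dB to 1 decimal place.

74.0 dB

Sum in the linear (power) domain: Σ 10^(Lᵢ/10) = 10^(72.2/10) + 10^(69.2/10) = 2.491e+07.
Combined level = 10 log₁₀(2.491e+07) = 74.0 dB.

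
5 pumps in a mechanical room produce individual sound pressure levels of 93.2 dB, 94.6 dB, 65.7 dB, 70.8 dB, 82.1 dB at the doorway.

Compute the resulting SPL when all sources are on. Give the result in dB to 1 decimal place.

Sum in the linear (power) domain: Σ 10^(Lᵢ/10) = 10^(93.2/10) + 10^(94.6/10) + 10^(65.7/10) + 10^(70.8/10) + 10^(82.1/10) = 5.151e+09.
Back to dB: 10·log₁₀ Σ = 97.1 dB.

97.1 dB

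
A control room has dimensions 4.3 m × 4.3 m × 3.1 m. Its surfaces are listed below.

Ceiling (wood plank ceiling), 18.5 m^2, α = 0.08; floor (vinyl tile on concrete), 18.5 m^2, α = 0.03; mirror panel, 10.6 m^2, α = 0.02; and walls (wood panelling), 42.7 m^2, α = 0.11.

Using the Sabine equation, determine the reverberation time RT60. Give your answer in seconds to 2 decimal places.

Summing Sᵢαᵢ: 1.480 + 0.555 + 0.212 + 4.697 → A = 6.944 sabins.
Room volume: 57.319 m³.
T = 0.161 V/A = 0.161·57.319/6.944 = 1.33 s.

1.33 s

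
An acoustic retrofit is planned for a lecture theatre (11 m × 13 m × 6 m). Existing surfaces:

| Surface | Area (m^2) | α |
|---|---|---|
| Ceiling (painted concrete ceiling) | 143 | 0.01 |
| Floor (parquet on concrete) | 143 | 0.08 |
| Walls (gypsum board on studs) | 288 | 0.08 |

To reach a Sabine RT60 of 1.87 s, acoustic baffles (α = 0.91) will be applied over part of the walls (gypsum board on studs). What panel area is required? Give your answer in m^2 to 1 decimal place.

Summing Sᵢαᵢ: 1.430 + 11.440 + 23.040 → A₁ = 35.910 sabins.
Required A₂ = 0.161·858/1.87 = 73.871 sabins.
ΔA needed = 73.871 − 35.910 = 37.961 sabins.
Net gain per m^2: Δα = 0.91 − 0.08 = 0.83.
Panel area = 37.961 / 0.83 = 45.7 m^2.

45.7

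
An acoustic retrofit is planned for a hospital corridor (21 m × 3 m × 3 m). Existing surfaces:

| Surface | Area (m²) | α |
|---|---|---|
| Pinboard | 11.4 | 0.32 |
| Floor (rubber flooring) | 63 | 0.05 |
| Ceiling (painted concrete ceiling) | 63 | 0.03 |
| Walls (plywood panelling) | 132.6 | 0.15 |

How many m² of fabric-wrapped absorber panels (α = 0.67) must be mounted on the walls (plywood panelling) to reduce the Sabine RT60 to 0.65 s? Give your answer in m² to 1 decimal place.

A₁ = Σ Sᵢαᵢ = 11.4*0.32 + 63*0.05 + 63*0.03 + 132.6*0.15 = 28.578 sabins.
Required A₂ = 0.161·189/0.65 = 46.814 sabins.
Absorption to add: 46.814 − 28.578 = 18.236 sabins.
Each m² of panel replacing the walls (plywood panelling) adds (0.67 − 0.15) = 0.52 sabins.
Panel area = 18.236 / 0.52 = 35.1 m².

35.1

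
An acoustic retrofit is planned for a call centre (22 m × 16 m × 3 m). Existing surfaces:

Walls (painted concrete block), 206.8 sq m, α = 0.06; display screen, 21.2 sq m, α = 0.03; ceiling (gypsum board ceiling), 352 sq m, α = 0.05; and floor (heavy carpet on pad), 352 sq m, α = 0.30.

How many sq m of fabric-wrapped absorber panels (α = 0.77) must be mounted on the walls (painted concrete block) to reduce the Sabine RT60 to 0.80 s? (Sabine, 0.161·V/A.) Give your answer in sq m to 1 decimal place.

Total absorption A₁ = 206.8×0.06 + 21.2×0.03 + 352×0.05 + 352×0.30
  = 12.408 + 0.636 + 17.600 + 105.600 = 136.244 sq m sabins.
Required A₂ = 0.161·1056/0.80 = 212.520 sabins.
Absorption to add: 212.520 − 136.244 = 76.276 sabins.
Net gain per sq m: Δα = 0.77 − 0.06 = 0.71.
Area = ΔA/Δα = 76.276/0.71 = 107.4 sq m.

107.4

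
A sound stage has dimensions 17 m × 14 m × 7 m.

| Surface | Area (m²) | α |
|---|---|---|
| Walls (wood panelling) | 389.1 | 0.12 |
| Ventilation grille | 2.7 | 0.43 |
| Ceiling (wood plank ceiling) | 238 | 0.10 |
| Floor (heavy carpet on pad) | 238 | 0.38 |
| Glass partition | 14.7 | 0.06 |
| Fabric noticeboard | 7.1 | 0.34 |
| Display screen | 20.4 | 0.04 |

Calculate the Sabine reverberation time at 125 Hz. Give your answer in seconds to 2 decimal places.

A = Σ Sᵢαᵢ = 389.1×0.12 + 2.7×0.43 + 238×0.10 + 238×0.38 + 14.7×0.06 + 7.1×0.34 + 20.4×0.04 = 166.205 sabins.
V = 17·14·7 = 1666 m³.
T = 0.161 V/A = 0.161·1666/166.205 = 1.61 s.

1.61 s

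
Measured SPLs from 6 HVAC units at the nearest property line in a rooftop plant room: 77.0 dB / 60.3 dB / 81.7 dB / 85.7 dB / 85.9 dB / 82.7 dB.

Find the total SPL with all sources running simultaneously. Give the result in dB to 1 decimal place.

90.6 dB

Converting to relative power and adding: 10^(77.0/10) + 10^(60.3/10) + 10^(81.7/10) + 10^(85.7/10) + 10^(85.9/10) + 10^(82.7/10) = 1.146e+09.
Combined level = 10 log₁₀(1.146e+09) = 90.6 dB.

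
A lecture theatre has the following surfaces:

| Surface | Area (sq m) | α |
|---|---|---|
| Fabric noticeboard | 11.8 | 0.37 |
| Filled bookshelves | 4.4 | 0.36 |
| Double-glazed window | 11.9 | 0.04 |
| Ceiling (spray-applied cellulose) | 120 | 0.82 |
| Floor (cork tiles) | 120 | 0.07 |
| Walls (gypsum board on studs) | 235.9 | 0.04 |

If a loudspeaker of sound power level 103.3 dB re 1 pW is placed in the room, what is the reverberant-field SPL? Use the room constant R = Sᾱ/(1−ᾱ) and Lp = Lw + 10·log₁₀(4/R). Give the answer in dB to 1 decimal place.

Σ(Sᵢαᵢ) = 11.8·0.37 + 4.4·0.36 + 11.9·0.04 + 120·0.82 + 120·0.07 + 235.9·0.04 = 122.662; total area S = 504.0 sq m.
ᾱ = 122.662/504.0 = 0.2434; R = Sᾱ/(1−ᾱ) = 122.662/(1−0.2434) = 162.123 sq m.
Lp = 103.3 + 10·log₁₀(4/162.123) = 103.3 + (-16.08) = 87.2 dB.

87.2 dB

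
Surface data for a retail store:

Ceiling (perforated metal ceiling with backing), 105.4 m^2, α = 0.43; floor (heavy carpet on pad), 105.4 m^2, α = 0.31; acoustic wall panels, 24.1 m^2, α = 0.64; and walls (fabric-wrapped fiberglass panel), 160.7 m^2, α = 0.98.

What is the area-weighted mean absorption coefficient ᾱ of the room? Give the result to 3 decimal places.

0.634

Total surface area S = 395.6 m^2.
Weighted sum Σ Sα = 250.906.
ᾱ = 250.906 / 395.6 = 0.634.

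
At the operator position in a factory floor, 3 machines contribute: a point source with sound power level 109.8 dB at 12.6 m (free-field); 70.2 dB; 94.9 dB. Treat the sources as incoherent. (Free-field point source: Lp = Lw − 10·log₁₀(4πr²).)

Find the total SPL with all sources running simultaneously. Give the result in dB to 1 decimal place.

95.0 dB

Source at 12.6 m: Lp = 109.8 − 10·log₁₀(4π·12.6²) = 109.8 − 10·log₁₀(1995.037) = 76.8 dB.
Converting to relative power and adding: 10^(76.8/10) + 10^(70.2/10) + 10^(94.9/10) = 3.149e+09.
L_total = 10·log₁₀(3.149e+09) = 95.0 dB.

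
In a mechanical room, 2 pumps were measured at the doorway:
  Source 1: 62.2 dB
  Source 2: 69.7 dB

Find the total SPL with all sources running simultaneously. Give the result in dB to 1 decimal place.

Σ 10^(Lᵢ/10) = 1.099e+07.
Back to dB: 10·log₁₀ Σ = 70.4 dB.

70.4 dB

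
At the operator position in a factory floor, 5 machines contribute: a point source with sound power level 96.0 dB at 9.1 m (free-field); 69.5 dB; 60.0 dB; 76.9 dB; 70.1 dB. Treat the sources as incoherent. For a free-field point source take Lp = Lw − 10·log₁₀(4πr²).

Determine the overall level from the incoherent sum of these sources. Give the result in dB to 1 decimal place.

Source at 9.1 m: Lp = 96.0 − 10·log₁₀(4π·9.1²) = 96.0 − 10·log₁₀(1040.621) = 65.8 dB.
Σ 10^(Lᵢ/10) = 7.293e+07.
Combined level = 10 log₁₀(7.293e+07) = 78.6 dB.

78.6 dB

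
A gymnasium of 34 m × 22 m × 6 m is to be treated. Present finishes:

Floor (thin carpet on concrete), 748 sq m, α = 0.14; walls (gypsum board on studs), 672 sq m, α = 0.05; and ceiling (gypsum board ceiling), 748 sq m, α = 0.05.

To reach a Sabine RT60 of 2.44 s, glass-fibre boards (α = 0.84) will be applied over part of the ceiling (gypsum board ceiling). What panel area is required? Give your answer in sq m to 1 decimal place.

A₁ = Σ Sᵢαᵢ = 748×0.14 + 672×0.05 + 748×0.05 = 175.720 sabins.
Required A₂ = 0.161·4488/2.44 = 296.134 sabins.
ΔA needed = 296.134 − 175.720 = 120.414 sabins.
Each sq m of panel replacing the ceiling (gypsum board ceiling) adds (0.84 − 0.05) = 0.79 sabins.
Area = ΔA/Δα = 120.414/0.79 = 152.4 sq m.

152.4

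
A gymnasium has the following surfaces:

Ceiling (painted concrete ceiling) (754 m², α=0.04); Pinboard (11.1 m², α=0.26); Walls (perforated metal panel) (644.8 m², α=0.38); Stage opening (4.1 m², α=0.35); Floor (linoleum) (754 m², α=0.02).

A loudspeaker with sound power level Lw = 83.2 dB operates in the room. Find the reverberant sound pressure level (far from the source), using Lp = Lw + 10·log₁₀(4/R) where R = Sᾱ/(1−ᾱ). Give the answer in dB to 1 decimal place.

63.9 dB

Σ(Sᵢαᵢ) = 754·0.04 + 11.1·0.26 + 644.8·0.38 + 4.1·0.35 + 754·0.02 = 294.585; total area S = 2168.0 m².
ᾱ = 294.585/2168.0 = 0.1359; R = Sᾱ/(1−ᾱ) = 294.585/(1−0.1359) = 340.915 m².
Lp = Lw + 10 log₁₀(4/R) = 83.2 -19.31 = 63.9 dB.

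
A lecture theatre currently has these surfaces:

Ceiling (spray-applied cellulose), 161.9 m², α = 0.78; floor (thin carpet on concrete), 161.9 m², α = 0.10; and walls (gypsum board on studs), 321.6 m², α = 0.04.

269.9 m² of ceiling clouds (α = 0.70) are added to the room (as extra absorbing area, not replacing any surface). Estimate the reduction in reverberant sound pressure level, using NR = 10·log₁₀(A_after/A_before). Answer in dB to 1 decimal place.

A_before = Σ Sᵢαᵢ = 161.9·0.78 + 161.9·0.10 + 321.6·0.04 = 155.336 sabins.
Added absorption = 269.9 × 0.70 = 188.930 sabins.
New total A_after = 344.266 sabins.
NR = 10·log₁₀(344.266/155.336) = 3.5 dB.

3.5 dB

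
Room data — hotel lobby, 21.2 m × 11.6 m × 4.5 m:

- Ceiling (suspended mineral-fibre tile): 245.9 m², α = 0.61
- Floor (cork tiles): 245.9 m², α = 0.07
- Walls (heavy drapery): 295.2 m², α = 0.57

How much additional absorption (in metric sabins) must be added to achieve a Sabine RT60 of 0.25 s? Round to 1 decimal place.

Total absorption A₁ = 245.9*0.61 + 245.9*0.07 + 295.2*0.57
  = 149.999 + 17.213 + 168.264 = 335.476 m² sabins.
V = 1106.64 m³. Required absorption A₂ = 0.161 × 1106.64 / 0.25 = 712.676 sabins.
ΔA = A₂ − A₁ = 712.676 − 335.476 = 377.2 sabins.

377.2 sabins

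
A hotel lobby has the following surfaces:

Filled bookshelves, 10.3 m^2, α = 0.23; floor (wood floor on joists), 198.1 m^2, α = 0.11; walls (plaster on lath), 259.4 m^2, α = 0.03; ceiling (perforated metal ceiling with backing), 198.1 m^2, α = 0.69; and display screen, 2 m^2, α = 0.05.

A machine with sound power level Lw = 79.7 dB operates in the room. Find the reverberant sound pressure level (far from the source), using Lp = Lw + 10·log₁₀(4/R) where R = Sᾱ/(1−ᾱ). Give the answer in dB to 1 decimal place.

Σ(Sᵢαᵢ) = 10.3·0.23 + 198.1·0.11 + 259.4·0.03 + 198.1·0.69 + 2·0.05 = 168.731; total area S = 667.9 m^2.
ᾱ = 0.2526, so room constant R = A/(1−ᾱ) = 225.757 m^2.
Lp = Lw + 10 log₁₀(4/R) = 79.7 -17.52 = 62.2 dB.

62.2 dB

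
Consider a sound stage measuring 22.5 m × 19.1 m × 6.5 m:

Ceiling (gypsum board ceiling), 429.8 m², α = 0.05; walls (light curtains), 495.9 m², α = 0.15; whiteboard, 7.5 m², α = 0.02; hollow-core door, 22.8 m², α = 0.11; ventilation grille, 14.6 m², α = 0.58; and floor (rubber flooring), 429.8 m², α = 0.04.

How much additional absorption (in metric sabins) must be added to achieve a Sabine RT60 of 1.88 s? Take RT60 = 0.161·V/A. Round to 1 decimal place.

115.0 sabins

Equivalent absorption area: A₁ = 429.8*0.05 + 495.9*0.15 + 7.5*0.02 + 22.8*0.11 + 14.6*0.58 + 429.8*0.04 = 124.193 m².
For T = 1.88 s, need A₂ = 0.161·V/T = 0.161·2793.375/1.88 = 239.220 sabins.
Additional absorption ΔA = 239.220 − 124.193 = 115.0 sabins.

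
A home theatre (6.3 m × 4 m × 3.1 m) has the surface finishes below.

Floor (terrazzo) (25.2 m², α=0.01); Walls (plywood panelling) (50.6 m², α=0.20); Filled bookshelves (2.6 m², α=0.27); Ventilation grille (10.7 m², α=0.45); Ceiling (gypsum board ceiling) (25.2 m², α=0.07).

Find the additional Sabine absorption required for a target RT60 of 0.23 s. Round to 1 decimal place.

Total absorption A₁ = 25.2×0.01 + 50.6×0.20 + 2.6×0.27 + 10.7×0.45 + 25.2×0.07
  = 0.252 + 10.120 + 0.702 + 4.815 + 1.764 = 17.653 m² sabins.
For T = 0.23 s, need A₂ = 0.161·V/T = 0.161·78.12/0.23 = 54.684 sabins.
ΔA = A₂ − A₁ = 54.684 − 17.653 = 37.0 sabins.

37.0 sabins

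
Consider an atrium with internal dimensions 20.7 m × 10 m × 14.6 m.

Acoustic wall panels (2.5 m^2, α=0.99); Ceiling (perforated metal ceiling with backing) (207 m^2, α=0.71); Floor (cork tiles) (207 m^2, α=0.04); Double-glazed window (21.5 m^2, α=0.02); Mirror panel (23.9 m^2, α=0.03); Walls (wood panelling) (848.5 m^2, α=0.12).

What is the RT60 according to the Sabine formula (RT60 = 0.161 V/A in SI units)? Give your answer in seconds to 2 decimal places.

1.87 s

A = Σ Sᵢαᵢ = 2.5×0.99 + 207×0.71 + 207×0.04 + 21.5×0.02 + 23.9×0.03 + 848.5×0.12 = 260.692 sabins.
V = 20.7·10·14.6 = 3022.2 m³.
Sabine: RT60 = 0.161 × 3022.2 / 260.692 = 1.87 s.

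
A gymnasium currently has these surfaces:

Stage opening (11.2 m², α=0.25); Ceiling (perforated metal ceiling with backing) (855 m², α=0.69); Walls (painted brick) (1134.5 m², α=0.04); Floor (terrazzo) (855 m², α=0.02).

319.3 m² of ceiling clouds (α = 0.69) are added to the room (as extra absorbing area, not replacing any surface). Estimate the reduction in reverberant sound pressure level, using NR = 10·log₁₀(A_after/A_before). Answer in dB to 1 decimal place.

1.3 dB

A_before = Σ Sᵢαᵢ = 11.2×0.25 + 855×0.69 + 1134.5×0.04 + 855×0.02 = 655.230 sabins.
Treatment contributes 319.3·0.69 = 220.317 sabins.
A_after = 655.230 + 220.317 = 875.547 sabins.
Reduction = 10 log₁₀(A_after/A_before) = 10 log₁₀(1.3362) = 1.3 dB.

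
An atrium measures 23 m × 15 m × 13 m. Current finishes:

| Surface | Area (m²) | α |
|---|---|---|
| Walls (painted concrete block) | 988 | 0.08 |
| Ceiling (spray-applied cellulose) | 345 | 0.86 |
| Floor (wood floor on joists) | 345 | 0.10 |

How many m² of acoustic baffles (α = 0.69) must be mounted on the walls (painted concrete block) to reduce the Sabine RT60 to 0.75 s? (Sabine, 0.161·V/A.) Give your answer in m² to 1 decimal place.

905.8

A₁ = Σ Sᵢαᵢ = 988·0.08 + 345·0.86 + 345·0.10 = 410.240 sabins.
V = 4485 m³. Target absorption A₂ = 0.161 × 4485 / 0.75 = 962.780 sabins.
ΔA needed = 962.780 − 410.240 = 552.540 sabins.
Net gain per m²: Δα = 0.69 − 0.08 = 0.61.
Area = ΔA/Δα = 552.540/0.61 = 905.8 m².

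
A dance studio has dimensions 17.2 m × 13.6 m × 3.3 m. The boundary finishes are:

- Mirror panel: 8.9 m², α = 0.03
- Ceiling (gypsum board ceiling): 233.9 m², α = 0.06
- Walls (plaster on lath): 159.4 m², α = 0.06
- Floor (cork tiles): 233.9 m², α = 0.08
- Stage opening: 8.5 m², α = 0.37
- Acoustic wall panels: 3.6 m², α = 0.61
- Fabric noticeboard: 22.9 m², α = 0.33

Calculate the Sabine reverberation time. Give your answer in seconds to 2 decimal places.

2.24 sec

Equivalent absorption area: A = 8.9*0.03 + 233.9*0.06 + 159.4*0.06 + 233.9*0.08 + 8.5*0.37 + 3.6*0.61 + 22.9*0.33 = 55.475 m².
Volume V = 17.2 × 13.6 × 3.3 = 771.936 m³.
RT60 = 0.161 · V / A = 0.161 × 771.936 / 55.475 = 2.24 s.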